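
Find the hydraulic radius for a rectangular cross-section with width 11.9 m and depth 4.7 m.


For a rectangular section:
Flow area A = b * y = 11.9 * 4.7 = 55.93 m^2.
Wetted perimeter P = b + 2y = 11.9 + 2*4.7 = 21.3 m.
Hydraulic radius R = A/P = 55.93 / 21.3 = 2.6258 m.

2.6258


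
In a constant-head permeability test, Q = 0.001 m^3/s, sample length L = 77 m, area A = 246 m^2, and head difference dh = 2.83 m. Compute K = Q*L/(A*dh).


From K = Q*L / (A*dh):
Numerator: Q*L = 0.001 * 77 = 0.077.
Denominator: A*dh = 246 * 2.83 = 696.18.
K = 0.077 / 696.18 = 0.000111 m/s.

0.000111


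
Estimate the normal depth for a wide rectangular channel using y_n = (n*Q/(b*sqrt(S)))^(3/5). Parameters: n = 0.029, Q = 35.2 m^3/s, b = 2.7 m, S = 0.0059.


We use the wide-channel approximation y_n = (n*Q/(b*sqrt(S)))^(3/5).
sqrt(S) = sqrt(0.0059) = 0.076811.
Numerator: n*Q = 0.029 * 35.2 = 1.0208.
Denominator: b*sqrt(S) = 2.7 * 0.076811 = 0.20739.
arg = 4.9221.
y_n = 4.9221^(3/5) = 2.6019 m.

2.6019


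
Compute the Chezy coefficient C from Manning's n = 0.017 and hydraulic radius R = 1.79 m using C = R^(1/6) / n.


The Chezy coefficient relates to Manning's n through C = R^(1/6) / n.
R^(1/6) = 1.79^(1/6) = 1.1019.
C = 1.1019 / 0.017 = 64.82 m^(1/2)/s.

64.82


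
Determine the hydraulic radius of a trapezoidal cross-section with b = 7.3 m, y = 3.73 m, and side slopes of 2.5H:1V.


For a trapezoidal section with side slope z:
A = (b + z*y)*y = (7.3 + 2.5*3.73)*3.73 = 62.011 m^2.
P = b + 2*y*sqrt(1 + z^2) = 7.3 + 2*3.73*sqrt(1 + 2.5^2) = 27.387 m.
R = A/P = 62.011 / 27.387 = 2.2643 m.

2.2643


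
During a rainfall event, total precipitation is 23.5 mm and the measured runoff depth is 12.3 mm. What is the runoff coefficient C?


The runoff coefficient C = runoff depth / rainfall depth.
C = 12.3 / 23.5
  = 0.5234.

0.5234


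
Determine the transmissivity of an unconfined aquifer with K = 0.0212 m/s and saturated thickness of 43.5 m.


Transmissivity is defined as T = K * h.
T = 0.0212 * 43.5
  = 0.9222 m^2/s.

0.9222


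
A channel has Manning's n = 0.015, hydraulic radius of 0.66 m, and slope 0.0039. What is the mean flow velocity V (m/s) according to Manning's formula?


Manning's equation gives V = (1/n) * R^(2/3) * S^(1/2).
First, compute R^(2/3) = 0.66^(2/3) = 0.758.
Next, S^(1/2) = 0.0039^(1/2) = 0.06245.
Then 1/n = 1/0.015 = 66.67.
V = 66.67 * 0.758 * 0.06245 = 3.156 m/s.

3.156


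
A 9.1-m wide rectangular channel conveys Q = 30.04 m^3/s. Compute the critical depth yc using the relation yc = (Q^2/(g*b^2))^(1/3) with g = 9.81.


Using yc = (Q^2 / (g * b^2))^(1/3):
Q^2 = 30.04^2 = 902.4.
g * b^2 = 9.81 * 9.1^2 = 9.81 * 82.81 = 812.37.
Q^2 / (g*b^2) = 902.4 / 812.37 = 1.1108.
yc = 1.1108^(1/3) = 1.0357 m.

1.0357


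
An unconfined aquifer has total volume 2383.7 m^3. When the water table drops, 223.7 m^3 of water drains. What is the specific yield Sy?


Specific yield Sy = Volume drained / Total volume.
Sy = 223.7 / 2383.7
   = 0.0938.

0.0938


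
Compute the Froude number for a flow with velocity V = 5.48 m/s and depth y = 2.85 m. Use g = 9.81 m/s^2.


The Froude number is defined as Fr = V / sqrt(g*y).
g*y = 9.81 * 2.85 = 27.9585.
sqrt(g*y) = sqrt(27.9585) = 5.2876.
Fr = 5.48 / 5.2876 = 1.0364.

1.0364


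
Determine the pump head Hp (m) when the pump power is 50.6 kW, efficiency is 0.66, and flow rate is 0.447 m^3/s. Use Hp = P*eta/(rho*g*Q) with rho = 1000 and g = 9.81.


Pump head formula: Hp = P * eta / (rho * g * Q).
Numerator: P * eta = 50.6 * 1000 * 0.66 = 33396.0 W.
Denominator: rho * g * Q = 1000 * 9.81 * 0.447 = 4385.07.
Hp = 33396.0 / 4385.07 = 7.62 m.

7.62


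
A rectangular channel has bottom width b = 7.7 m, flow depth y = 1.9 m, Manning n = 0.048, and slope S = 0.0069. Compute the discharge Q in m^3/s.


For a rectangular channel, the cross-sectional area A = b * y = 7.7 * 1.9 = 14.63 m^2.
The wetted perimeter P = b + 2y = 7.7 + 2*1.9 = 11.5 m.
Hydraulic radius R = A/P = 14.63/11.5 = 1.2722 m.
Velocity V = (1/n)*R^(2/3)*S^(1/2) = (1/0.048)*1.2722^(2/3)*0.0069^(1/2) = 2.0318 m/s.
Discharge Q = A * V = 14.63 * 2.0318 = 29.725 m^3/s.

29.725


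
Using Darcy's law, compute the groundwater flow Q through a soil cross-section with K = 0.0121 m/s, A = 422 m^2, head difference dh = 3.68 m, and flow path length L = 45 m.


Darcy's law: Q = K * A * i, where i = dh/L.
Hydraulic gradient i = 3.68 / 45 = 0.081778.
Q = 0.0121 * 422 * 0.081778
  = 0.4176 m^3/s.

0.4176


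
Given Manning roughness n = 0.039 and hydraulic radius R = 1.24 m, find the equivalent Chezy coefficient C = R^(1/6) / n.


The Chezy coefficient relates to Manning's n through C = R^(1/6) / n.
R^(1/6) = 1.24^(1/6) = 1.036502.
C = 1.036502 / 0.039 = 26.58 m^(1/2)/s.

26.58


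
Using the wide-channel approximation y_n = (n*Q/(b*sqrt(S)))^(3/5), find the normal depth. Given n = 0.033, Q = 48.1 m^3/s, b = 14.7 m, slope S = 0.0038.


We use the wide-channel approximation y_n = (n*Q/(b*sqrt(S)))^(3/5).
sqrt(S) = sqrt(0.0038) = 0.061644.
Numerator: n*Q = 0.033 * 48.1 = 1.5873.
Denominator: b*sqrt(S) = 14.7 * 0.061644 = 0.906167.
arg = 1.7517.
y_n = 1.7517^(3/5) = 1.3998 m.

1.3998


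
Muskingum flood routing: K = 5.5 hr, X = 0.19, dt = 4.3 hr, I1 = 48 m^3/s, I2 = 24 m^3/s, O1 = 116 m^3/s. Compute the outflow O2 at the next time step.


Muskingum coefficients:
denom = 2*K*(1-X) + dt = 2*5.5*(1-0.19) + 4.3 = 13.21.
C0 = (dt - 2*K*X)/denom = (4.3 - 2*5.5*0.19)/13.21 = 0.1673.
C1 = (dt + 2*K*X)/denom = (4.3 + 2*5.5*0.19)/13.21 = 0.4837.
C2 = (2*K*(1-X) - dt)/denom = 0.349.
O2 = C0*I2 + C1*I1 + C2*O1
   = 0.1673*24 + 0.4837*48 + 0.349*116
   = 67.72 m^3/s.

67.72


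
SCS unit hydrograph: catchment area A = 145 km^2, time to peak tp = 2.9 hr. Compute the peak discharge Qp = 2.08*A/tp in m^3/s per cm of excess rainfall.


SCS formula: Qp = 2.08 * A / tp.
Qp = 2.08 * 145 / 2.9
   = 301.6 / 2.9
   = 104.0 m^3/s per cm.

104.0


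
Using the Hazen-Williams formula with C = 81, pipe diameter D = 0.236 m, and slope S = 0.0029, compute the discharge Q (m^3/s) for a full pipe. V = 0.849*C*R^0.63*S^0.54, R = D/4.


For a full circular pipe, R = D/4 = 0.236/4 = 0.059 m.
V = 0.849 * 81 * 0.059^0.63 * 0.0029^0.54
  = 0.849 * 81 * 0.168127 * 0.042628
  = 0.4929 m/s.
Pipe area A = pi*D^2/4 = pi*0.236^2/4 = 0.0437 m^2.
Q = A * V = 0.0437 * 0.4929 = 0.0216 m^3/s.

0.0216


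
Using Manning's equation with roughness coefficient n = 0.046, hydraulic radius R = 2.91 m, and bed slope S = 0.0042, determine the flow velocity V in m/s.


Manning's equation gives V = (1/n) * R^(2/3) * S^(1/2).
First, compute R^(2/3) = 2.91^(2/3) = 2.0383.
Next, S^(1/2) = 0.0042^(1/2) = 0.064807.
Then 1/n = 1/0.046 = 21.74.
V = 21.74 * 2.0383 * 0.064807 = 2.8716 m/s.

2.8716


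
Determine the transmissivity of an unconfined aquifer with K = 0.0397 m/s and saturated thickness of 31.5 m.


Transmissivity is defined as T = K * h.
T = 0.0397 * 31.5
  = 1.2506 m^2/s.

1.2506


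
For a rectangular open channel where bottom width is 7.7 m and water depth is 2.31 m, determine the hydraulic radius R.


For a rectangular section:
Flow area A = b * y = 7.7 * 2.31 = 17.79 m^2.
Wetted perimeter P = b + 2y = 7.7 + 2*2.31 = 12.32 m.
Hydraulic radius R = A/P = 17.79 / 12.32 = 1.4438 m.

1.4438


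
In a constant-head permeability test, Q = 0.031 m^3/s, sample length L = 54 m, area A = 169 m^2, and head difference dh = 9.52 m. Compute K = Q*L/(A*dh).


From K = Q*L / (A*dh):
Numerator: Q*L = 0.031 * 54 = 1.674.
Denominator: A*dh = 169 * 9.52 = 1608.88.
K = 1.674 / 1608.88 = 0.00104 m/s.

0.00104


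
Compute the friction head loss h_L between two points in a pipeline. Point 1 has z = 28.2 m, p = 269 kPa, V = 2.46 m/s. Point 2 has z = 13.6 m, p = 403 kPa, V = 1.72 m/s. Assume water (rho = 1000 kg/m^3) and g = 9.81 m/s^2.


Total head at each section: H = z + p/(rho*g) + V^2/(2g).
H1 = 28.2 + 269*1000/(1000*9.81) + 2.46^2/(2*9.81)
   = 28.2 + 27.421 + 0.3084
   = 55.929 m.
H2 = 13.6 + 403*1000/(1000*9.81) + 1.72^2/(2*9.81)
   = 13.6 + 41.081 + 0.1508
   = 54.831 m.
h_L = H1 - H2 = 55.929 - 54.831 = 1.098 m.

1.098


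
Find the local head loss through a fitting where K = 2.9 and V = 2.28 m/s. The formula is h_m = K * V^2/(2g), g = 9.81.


Minor loss formula: h_m = K * V^2/(2g).
V^2 = 2.28^2 = 5.1984.
V^2/(2g) = 5.1984 / 19.62 = 0.265 m.
h_m = 2.9 * 0.265 = 0.7684 m.

0.7684


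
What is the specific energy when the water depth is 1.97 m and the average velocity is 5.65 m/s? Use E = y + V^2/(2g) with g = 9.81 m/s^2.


Specific energy E = y + V^2/(2g).
Velocity head = V^2/(2g) = 5.65^2 / (2*9.81) = 31.9225 / 19.62 = 1.627 m.
E = 1.97 + 1.627 = 3.597 m.

3.597


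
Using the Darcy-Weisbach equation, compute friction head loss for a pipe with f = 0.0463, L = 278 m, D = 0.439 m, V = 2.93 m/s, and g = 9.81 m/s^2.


Darcy-Weisbach equation: h_f = f * (L/D) * V^2/(2g).
f * L/D = 0.0463 * 278/0.439 = 29.3198.
V^2/(2g) = 2.93^2 / (2*9.81) = 8.5849 / 19.62 = 0.4376 m.
h_f = 29.3198 * 0.4376 = 12.829 m.

12.829


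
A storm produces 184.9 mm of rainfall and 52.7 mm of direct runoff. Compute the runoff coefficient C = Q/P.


The runoff coefficient C = runoff depth / rainfall depth.
C = 52.7 / 184.9
  = 0.285.

0.285


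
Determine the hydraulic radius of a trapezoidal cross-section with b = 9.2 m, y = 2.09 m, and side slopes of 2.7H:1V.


For a trapezoidal section with side slope z:
A = (b + z*y)*y = (9.2 + 2.7*2.09)*2.09 = 31.022 m^2.
P = b + 2*y*sqrt(1 + z^2) = 9.2 + 2*2.09*sqrt(1 + 2.7^2) = 21.235 m.
R = A/P = 31.022 / 21.235 = 1.4609 m.

1.4609


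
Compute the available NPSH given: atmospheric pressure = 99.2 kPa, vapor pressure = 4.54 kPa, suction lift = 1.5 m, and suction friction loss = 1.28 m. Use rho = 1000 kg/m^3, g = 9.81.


NPSHa = p_atm/(rho*g) - z_s - hf_s - p_vap/(rho*g).
p_atm/(rho*g) = 99.2*1000 / (1000*9.81) = 10.112 m.
p_vap/(rho*g) = 4.54*1000 / (1000*9.81) = 0.463 m.
NPSHa = 10.112 - 1.5 - 1.28 - 0.463
      = 6.87 m.

6.87


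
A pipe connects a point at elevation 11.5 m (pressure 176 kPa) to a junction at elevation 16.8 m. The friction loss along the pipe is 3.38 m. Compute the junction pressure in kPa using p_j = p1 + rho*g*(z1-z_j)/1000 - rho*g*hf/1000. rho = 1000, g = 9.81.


Junction pressure: p_j = p1 + rho*g*(z1 - z_j)/1000 - rho*g*hf/1000.
Elevation term = 1000*9.81*(11.5 - 16.8)/1000 = -51.993 kPa.
Friction term = 1000*9.81*3.38/1000 = 33.158 kPa.
p_j = 176 + -51.993 - 33.158 = 90.85 kPa.

90.85


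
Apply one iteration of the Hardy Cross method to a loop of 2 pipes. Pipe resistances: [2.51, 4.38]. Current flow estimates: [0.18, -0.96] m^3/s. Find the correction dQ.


Numerator terms (r*Q*|Q|): 2.51*0.18*|0.18| = 0.0813; 4.38*-0.96*|-0.96| = -4.0366.
Sum of numerator = -3.9553.
Denominator terms (r*|Q|): 2.51*|0.18| = 0.4518; 4.38*|-0.96| = 4.2048.
2 * sum of denominator = 2 * 4.6566 = 9.3132.
dQ = --3.9553 / 9.3132 = 0.4247 m^3/s.

0.4247


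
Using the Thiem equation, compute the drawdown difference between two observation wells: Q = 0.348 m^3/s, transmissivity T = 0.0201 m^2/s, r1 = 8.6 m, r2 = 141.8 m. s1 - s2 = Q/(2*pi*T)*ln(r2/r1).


Thiem equation: s1 - s2 = Q/(2*pi*T) * ln(r2/r1).
ln(r2/r1) = ln(141.8/8.6) = 2.8027.
Q/(2*pi*T) = 0.348 / (2*pi*0.0201) = 0.348 / 0.1263 = 2.7555.
s1 - s2 = 2.7555 * 2.8027 = 7.7228 m.

7.7228


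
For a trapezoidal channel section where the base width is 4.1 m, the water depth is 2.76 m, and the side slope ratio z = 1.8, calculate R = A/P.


For a trapezoidal section with side slope z:
A = (b + z*y)*y = (4.1 + 1.8*2.76)*2.76 = 25.028 m^2.
P = b + 2*y*sqrt(1 + z^2) = 4.1 + 2*2.76*sqrt(1 + 1.8^2) = 15.466 m.
R = A/P = 25.028 / 15.466 = 1.6182 m.

1.6182


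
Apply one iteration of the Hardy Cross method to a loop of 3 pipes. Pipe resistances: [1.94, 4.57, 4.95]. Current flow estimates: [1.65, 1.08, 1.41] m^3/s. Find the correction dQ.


Numerator terms (r*Q*|Q|): 1.94*1.65*|1.65| = 5.2816; 4.57*1.08*|1.08| = 5.3304; 4.95*1.41*|1.41| = 9.8411.
Sum of numerator = 20.4532.
Denominator terms (r*|Q|): 1.94*|1.65| = 3.201; 4.57*|1.08| = 4.9356; 4.95*|1.41| = 6.9795.
2 * sum of denominator = 2 * 15.1161 = 30.2322.
dQ = -20.4532 / 30.2322 = -0.6765 m^3/s.

-0.6765


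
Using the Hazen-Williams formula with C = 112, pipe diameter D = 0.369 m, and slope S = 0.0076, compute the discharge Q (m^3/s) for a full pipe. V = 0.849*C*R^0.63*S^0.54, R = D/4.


For a full circular pipe, R = D/4 = 0.369/4 = 0.0922 m.
V = 0.849 * 112 * 0.0922^0.63 * 0.0076^0.54
  = 0.849 * 112 * 0.222807 * 0.07172
  = 1.5195 m/s.
Pipe area A = pi*D^2/4 = pi*0.369^2/4 = 0.1069 m^2.
Q = A * V = 0.1069 * 1.5195 = 0.1625 m^3/s.

0.1625


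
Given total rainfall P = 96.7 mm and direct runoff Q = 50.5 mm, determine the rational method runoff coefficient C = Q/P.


The runoff coefficient C = runoff depth / rainfall depth.
C = 50.5 / 96.7
  = 0.5222.

0.5222


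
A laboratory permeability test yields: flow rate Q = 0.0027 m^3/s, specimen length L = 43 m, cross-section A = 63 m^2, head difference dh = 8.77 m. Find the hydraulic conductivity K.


From K = Q*L / (A*dh):
Numerator: Q*L = 0.0027 * 43 = 0.1161.
Denominator: A*dh = 63 * 8.77 = 552.51.
K = 0.1161 / 552.51 = 0.00021 m/s.

0.00021


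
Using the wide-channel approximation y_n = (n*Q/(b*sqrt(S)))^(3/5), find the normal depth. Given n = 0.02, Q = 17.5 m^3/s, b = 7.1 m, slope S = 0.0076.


We use the wide-channel approximation y_n = (n*Q/(b*sqrt(S)))^(3/5).
sqrt(S) = sqrt(0.0076) = 0.087178.
Numerator: n*Q = 0.02 * 17.5 = 0.35.
Denominator: b*sqrt(S) = 7.1 * 0.087178 = 0.618964.
arg = 0.5655.
y_n = 0.5655^(3/5) = 0.7103 m.

0.7103


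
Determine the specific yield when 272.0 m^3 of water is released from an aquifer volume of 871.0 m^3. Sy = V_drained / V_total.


Specific yield Sy = Volume drained / Total volume.
Sy = 272.0 / 871.0
   = 0.3123.

0.3123


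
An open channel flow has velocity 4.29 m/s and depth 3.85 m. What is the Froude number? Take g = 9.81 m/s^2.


The Froude number is defined as Fr = V / sqrt(g*y).
g*y = 9.81 * 3.85 = 37.7685.
sqrt(g*y) = sqrt(37.7685) = 6.1456.
Fr = 4.29 / 6.1456 = 0.6981.

0.6981


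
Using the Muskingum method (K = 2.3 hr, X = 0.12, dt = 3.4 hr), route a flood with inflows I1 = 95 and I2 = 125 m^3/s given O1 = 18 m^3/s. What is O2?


Muskingum coefficients:
denom = 2*K*(1-X) + dt = 2*2.3*(1-0.12) + 3.4 = 7.448.
C0 = (dt - 2*K*X)/denom = (3.4 - 2*2.3*0.12)/7.448 = 0.3824.
C1 = (dt + 2*K*X)/denom = (3.4 + 2*2.3*0.12)/7.448 = 0.5306.
C2 = (2*K*(1-X) - dt)/denom = 0.087.
O2 = C0*I2 + C1*I1 + C2*O1
   = 0.3824*125 + 0.5306*95 + 0.087*18
   = 99.77 m^3/s.

99.77


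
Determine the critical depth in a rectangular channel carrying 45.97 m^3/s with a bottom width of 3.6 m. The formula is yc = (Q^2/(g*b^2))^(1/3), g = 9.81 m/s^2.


Using yc = (Q^2 / (g * b^2))^(1/3):
Q^2 = 45.97^2 = 2113.24.
g * b^2 = 9.81 * 3.6^2 = 9.81 * 12.96 = 127.14.
Q^2 / (g*b^2) = 2113.24 / 127.14 = 16.6214.
yc = 16.6214^(1/3) = 2.5521 m.

2.5521


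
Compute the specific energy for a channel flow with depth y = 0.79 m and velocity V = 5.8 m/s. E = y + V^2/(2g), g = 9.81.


Specific energy E = y + V^2/(2g).
Velocity head = V^2/(2g) = 5.8^2 / (2*9.81) = 33.64 / 19.62 = 1.7146 m.
E = 0.79 + 1.7146 = 2.5046 m.

2.5046


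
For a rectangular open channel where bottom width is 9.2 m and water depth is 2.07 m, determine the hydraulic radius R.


For a rectangular section:
Flow area A = b * y = 9.2 * 2.07 = 19.04 m^2.
Wetted perimeter P = b + 2y = 9.2 + 2*2.07 = 13.34 m.
Hydraulic radius R = A/P = 19.04 / 13.34 = 1.4276 m.

1.4276


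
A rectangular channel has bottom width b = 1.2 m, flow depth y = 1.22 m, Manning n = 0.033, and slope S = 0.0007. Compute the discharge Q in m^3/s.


For a rectangular channel, the cross-sectional area A = b * y = 1.2 * 1.22 = 1.46 m^2.
The wetted perimeter P = b + 2y = 1.2 + 2*1.22 = 3.64 m.
Hydraulic radius R = A/P = 1.46/3.64 = 0.4022 m.
Velocity V = (1/n)*R^(2/3)*S^(1/2) = (1/0.033)*0.4022^(2/3)*0.0007^(1/2) = 0.4368 m/s.
Discharge Q = A * V = 1.46 * 0.4368 = 0.64 m^3/s.

0.64


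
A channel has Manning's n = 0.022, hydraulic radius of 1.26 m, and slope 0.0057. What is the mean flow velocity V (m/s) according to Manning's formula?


Manning's equation gives V = (1/n) * R^(2/3) * S^(1/2).
First, compute R^(2/3) = 1.26^(2/3) = 1.1666.
Next, S^(1/2) = 0.0057^(1/2) = 0.075498.
Then 1/n = 1/0.022 = 45.45.
V = 45.45 * 1.1666 * 0.075498 = 4.0034 m/s.

4.0034


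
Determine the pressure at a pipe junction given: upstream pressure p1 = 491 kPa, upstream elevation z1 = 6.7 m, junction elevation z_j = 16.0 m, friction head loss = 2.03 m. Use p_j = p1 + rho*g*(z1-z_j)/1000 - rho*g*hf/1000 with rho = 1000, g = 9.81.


Junction pressure: p_j = p1 + rho*g*(z1 - z_j)/1000 - rho*g*hf/1000.
Elevation term = 1000*9.81*(6.7 - 16.0)/1000 = -91.233 kPa.
Friction term = 1000*9.81*2.03/1000 = 19.914 kPa.
p_j = 491 + -91.233 - 19.914 = 379.85 kPa.

379.85


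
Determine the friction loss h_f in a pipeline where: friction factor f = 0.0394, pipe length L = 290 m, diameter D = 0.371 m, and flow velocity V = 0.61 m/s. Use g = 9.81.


Darcy-Weisbach equation: h_f = f * (L/D) * V^2/(2g).
f * L/D = 0.0394 * 290/0.371 = 30.7978.
V^2/(2g) = 0.61^2 / (2*9.81) = 0.3721 / 19.62 = 0.019 m.
h_f = 30.7978 * 0.019 = 0.584 m.

0.584


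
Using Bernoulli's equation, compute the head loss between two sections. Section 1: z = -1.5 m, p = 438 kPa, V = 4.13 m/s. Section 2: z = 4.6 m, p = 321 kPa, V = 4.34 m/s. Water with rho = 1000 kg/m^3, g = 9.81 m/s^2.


Total head at each section: H = z + p/(rho*g) + V^2/(2g).
H1 = -1.5 + 438*1000/(1000*9.81) + 4.13^2/(2*9.81)
   = -1.5 + 44.648 + 0.8694
   = 44.018 m.
H2 = 4.6 + 321*1000/(1000*9.81) + 4.34^2/(2*9.81)
   = 4.6 + 32.722 + 0.96
   = 38.282 m.
h_L = H1 - H2 = 44.018 - 38.282 = 5.736 m.

5.736


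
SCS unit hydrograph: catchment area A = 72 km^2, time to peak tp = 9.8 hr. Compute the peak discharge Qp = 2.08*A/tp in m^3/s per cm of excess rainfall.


SCS formula: Qp = 2.08 * A / tp.
Qp = 2.08 * 72 / 9.8
   = 149.76 / 9.8
   = 15.28 m^3/s per cm.

15.28


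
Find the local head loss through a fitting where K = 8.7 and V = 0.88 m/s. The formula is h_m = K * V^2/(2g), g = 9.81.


Minor loss formula: h_m = K * V^2/(2g).
V^2 = 0.88^2 = 0.7744.
V^2/(2g) = 0.7744 / 19.62 = 0.0395 m.
h_m = 8.7 * 0.0395 = 0.3434 m.

0.3434


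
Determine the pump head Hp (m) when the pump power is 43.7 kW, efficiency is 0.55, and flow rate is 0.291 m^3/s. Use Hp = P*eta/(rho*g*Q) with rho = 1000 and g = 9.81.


Pump head formula: Hp = P * eta / (rho * g * Q).
Numerator: P * eta = 43.7 * 1000 * 0.55 = 24035.0 W.
Denominator: rho * g * Q = 1000 * 9.81 * 0.291 = 2854.71.
Hp = 24035.0 / 2854.71 = 8.42 m.

8.42


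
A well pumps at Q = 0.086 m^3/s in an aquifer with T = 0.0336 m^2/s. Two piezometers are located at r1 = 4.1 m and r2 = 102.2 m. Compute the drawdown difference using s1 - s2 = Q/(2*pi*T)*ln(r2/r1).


Thiem equation: s1 - s2 = Q/(2*pi*T) * ln(r2/r1).
ln(r2/r1) = ln(102.2/4.1) = 3.2159.
Q/(2*pi*T) = 0.086 / (2*pi*0.0336) = 0.086 / 0.2111 = 0.4074.
s1 - s2 = 0.4074 * 3.2159 = 1.3101 m.

1.3101


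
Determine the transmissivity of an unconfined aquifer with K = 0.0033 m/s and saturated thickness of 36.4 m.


Transmissivity is defined as T = K * h.
T = 0.0033 * 36.4
  = 0.1201 m^2/s.

0.1201


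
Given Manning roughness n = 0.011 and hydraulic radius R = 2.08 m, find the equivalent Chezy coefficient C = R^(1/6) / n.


The Chezy coefficient relates to Manning's n through C = R^(1/6) / n.
R^(1/6) = 2.08^(1/6) = 1.129823.
C = 1.129823 / 0.011 = 102.71 m^(1/2)/s.

102.71


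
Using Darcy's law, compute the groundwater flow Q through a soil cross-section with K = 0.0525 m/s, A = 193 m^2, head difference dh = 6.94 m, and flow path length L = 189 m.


Darcy's law: Q = K * A * i, where i = dh/L.
Hydraulic gradient i = 6.94 / 189 = 0.03672.
Q = 0.0525 * 193 * 0.03672
  = 0.3721 m^3/s.

0.3721


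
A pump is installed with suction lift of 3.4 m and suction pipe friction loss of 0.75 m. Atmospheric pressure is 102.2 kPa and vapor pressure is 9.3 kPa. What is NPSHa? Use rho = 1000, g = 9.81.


NPSHa = p_atm/(rho*g) - z_s - hf_s - p_vap/(rho*g).
p_atm/(rho*g) = 102.2*1000 / (1000*9.81) = 10.418 m.
p_vap/(rho*g) = 9.3*1000 / (1000*9.81) = 0.948 m.
NPSHa = 10.418 - 3.4 - 0.75 - 0.948
      = 5.32 m.

5.32


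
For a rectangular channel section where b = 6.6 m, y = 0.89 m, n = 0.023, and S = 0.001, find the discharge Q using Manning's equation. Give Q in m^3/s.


For a rectangular channel, the cross-sectional area A = b * y = 6.6 * 0.89 = 5.87 m^2.
The wetted perimeter P = b + 2y = 6.6 + 2*0.89 = 8.38 m.
Hydraulic radius R = A/P = 5.87/8.38 = 0.701 m.
Velocity V = (1/n)*R^(2/3)*S^(1/2) = (1/0.023)*0.701^(2/3)*0.001^(1/2) = 1.0849 m/s.
Discharge Q = A * V = 5.87 * 1.0849 = 6.373 m^3/s.

6.373


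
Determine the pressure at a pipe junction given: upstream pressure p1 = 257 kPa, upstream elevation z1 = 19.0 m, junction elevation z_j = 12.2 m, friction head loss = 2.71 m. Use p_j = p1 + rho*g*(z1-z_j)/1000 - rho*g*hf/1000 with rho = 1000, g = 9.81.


Junction pressure: p_j = p1 + rho*g*(z1 - z_j)/1000 - rho*g*hf/1000.
Elevation term = 1000*9.81*(19.0 - 12.2)/1000 = 66.708 kPa.
Friction term = 1000*9.81*2.71/1000 = 26.585 kPa.
p_j = 257 + 66.708 - 26.585 = 297.12 kPa.

297.12


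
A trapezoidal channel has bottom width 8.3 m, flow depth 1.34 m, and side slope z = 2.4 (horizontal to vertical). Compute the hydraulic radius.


For a trapezoidal section with side slope z:
A = (b + z*y)*y = (8.3 + 2.4*1.34)*1.34 = 15.431 m^2.
P = b + 2*y*sqrt(1 + z^2) = 8.3 + 2*1.34*sqrt(1 + 2.4^2) = 15.268 m.
R = A/P = 15.431 / 15.268 = 1.0107 m.

1.0107


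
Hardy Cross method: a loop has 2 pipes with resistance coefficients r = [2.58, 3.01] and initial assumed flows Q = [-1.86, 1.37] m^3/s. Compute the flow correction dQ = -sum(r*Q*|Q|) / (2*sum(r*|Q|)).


Numerator terms (r*Q*|Q|): 2.58*-1.86*|-1.86| = -8.9258; 3.01*1.37*|1.37| = 5.6495.
Sum of numerator = -3.2763.
Denominator terms (r*|Q|): 2.58*|-1.86| = 4.7988; 3.01*|1.37| = 4.1237.
2 * sum of denominator = 2 * 8.9225 = 17.845.
dQ = --3.2763 / 17.845 = 0.1836 m^3/s.

0.1836


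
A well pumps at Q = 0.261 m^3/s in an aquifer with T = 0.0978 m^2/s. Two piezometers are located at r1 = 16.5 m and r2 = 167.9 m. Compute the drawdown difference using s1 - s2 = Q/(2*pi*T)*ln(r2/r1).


Thiem equation: s1 - s2 = Q/(2*pi*T) * ln(r2/r1).
ln(r2/r1) = ln(167.9/16.5) = 2.32.
Q/(2*pi*T) = 0.261 / (2*pi*0.0978) = 0.261 / 0.6145 = 0.4247.
s1 - s2 = 0.4247 * 2.32 = 0.9854 m.

0.9854


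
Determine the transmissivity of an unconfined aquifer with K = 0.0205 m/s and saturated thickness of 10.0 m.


Transmissivity is defined as T = K * h.
T = 0.0205 * 10.0
  = 0.205 m^2/s.

0.205


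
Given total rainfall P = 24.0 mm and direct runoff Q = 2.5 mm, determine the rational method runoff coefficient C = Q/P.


The runoff coefficient C = runoff depth / rainfall depth.
C = 2.5 / 24.0
  = 0.1042.

0.1042


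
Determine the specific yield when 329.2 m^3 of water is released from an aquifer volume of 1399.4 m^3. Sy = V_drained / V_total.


Specific yield Sy = Volume drained / Total volume.
Sy = 329.2 / 1399.4
   = 0.2352.

0.2352


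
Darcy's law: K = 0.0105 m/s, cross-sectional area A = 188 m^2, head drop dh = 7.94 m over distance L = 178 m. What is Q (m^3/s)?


Darcy's law: Q = K * A * i, where i = dh/L.
Hydraulic gradient i = 7.94 / 178 = 0.044607.
Q = 0.0105 * 188 * 0.044607
  = 0.0881 m^3/s.

0.0881


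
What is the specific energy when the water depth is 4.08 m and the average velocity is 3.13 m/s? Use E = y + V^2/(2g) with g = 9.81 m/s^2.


Specific energy E = y + V^2/(2g).
Velocity head = V^2/(2g) = 3.13^2 / (2*9.81) = 9.7969 / 19.62 = 0.4993 m.
E = 4.08 + 0.4993 = 4.5793 m.

4.5793


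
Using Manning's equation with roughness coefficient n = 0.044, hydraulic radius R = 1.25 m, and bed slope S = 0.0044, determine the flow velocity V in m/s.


Manning's equation gives V = (1/n) * R^(2/3) * S^(1/2).
First, compute R^(2/3) = 1.25^(2/3) = 1.1604.
Next, S^(1/2) = 0.0044^(1/2) = 0.066332.
Then 1/n = 1/0.044 = 22.73.
V = 22.73 * 1.1604 * 0.066332 = 1.7494 m/s.

1.7494


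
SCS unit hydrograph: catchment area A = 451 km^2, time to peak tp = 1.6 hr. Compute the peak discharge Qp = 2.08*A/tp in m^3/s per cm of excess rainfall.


SCS formula: Qp = 2.08 * A / tp.
Qp = 2.08 * 451 / 1.6
   = 938.08 / 1.6
   = 586.3 m^3/s per cm.

586.3


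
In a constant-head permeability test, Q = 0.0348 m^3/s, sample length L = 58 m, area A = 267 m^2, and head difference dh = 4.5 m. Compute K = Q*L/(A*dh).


From K = Q*L / (A*dh):
Numerator: Q*L = 0.0348 * 58 = 2.0184.
Denominator: A*dh = 267 * 4.5 = 1201.5.
K = 2.0184 / 1201.5 = 0.00168 m/s.

0.00168


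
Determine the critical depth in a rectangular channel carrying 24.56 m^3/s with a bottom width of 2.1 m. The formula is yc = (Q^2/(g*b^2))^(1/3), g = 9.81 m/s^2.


Using yc = (Q^2 / (g * b^2))^(1/3):
Q^2 = 24.56^2 = 603.19.
g * b^2 = 9.81 * 2.1^2 = 9.81 * 4.41 = 43.26.
Q^2 / (g*b^2) = 603.19 / 43.26 = 13.9434.
yc = 13.9434^(1/3) = 2.4069 m.

2.4069


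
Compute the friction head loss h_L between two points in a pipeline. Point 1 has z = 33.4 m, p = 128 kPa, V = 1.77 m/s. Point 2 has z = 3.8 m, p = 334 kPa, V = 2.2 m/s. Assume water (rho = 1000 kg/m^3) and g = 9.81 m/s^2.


Total head at each section: H = z + p/(rho*g) + V^2/(2g).
H1 = 33.4 + 128*1000/(1000*9.81) + 1.77^2/(2*9.81)
   = 33.4 + 13.048 + 0.1597
   = 46.608 m.
H2 = 3.8 + 334*1000/(1000*9.81) + 2.2^2/(2*9.81)
   = 3.8 + 34.047 + 0.2467
   = 38.094 m.
h_L = H1 - H2 = 46.608 - 38.094 = 8.514 m.

8.514


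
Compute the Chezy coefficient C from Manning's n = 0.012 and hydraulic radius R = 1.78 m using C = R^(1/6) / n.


The Chezy coefficient relates to Manning's n through C = R^(1/6) / n.
R^(1/6) = 1.78^(1/6) = 1.100872.
C = 1.100872 / 0.012 = 91.74 m^(1/2)/s.

91.74


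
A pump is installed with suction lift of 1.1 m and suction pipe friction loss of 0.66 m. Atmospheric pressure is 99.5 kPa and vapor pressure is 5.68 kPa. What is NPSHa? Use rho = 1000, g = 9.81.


NPSHa = p_atm/(rho*g) - z_s - hf_s - p_vap/(rho*g).
p_atm/(rho*g) = 99.5*1000 / (1000*9.81) = 10.143 m.
p_vap/(rho*g) = 5.68*1000 / (1000*9.81) = 0.579 m.
NPSHa = 10.143 - 1.1 - 0.66 - 0.579
      = 7.8 m.

7.8


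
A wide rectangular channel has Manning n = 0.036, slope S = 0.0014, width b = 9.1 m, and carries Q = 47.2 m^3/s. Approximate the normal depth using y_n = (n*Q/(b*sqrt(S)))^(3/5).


We use the wide-channel approximation y_n = (n*Q/(b*sqrt(S)))^(3/5).
sqrt(S) = sqrt(0.0014) = 0.037417.
Numerator: n*Q = 0.036 * 47.2 = 1.6992.
Denominator: b*sqrt(S) = 9.1 * 0.037417 = 0.340495.
arg = 4.9904.
y_n = 4.9904^(3/5) = 2.6235 m.

2.6235


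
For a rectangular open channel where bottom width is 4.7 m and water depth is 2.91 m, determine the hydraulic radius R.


For a rectangular section:
Flow area A = b * y = 4.7 * 2.91 = 13.68 m^2.
Wetted perimeter P = b + 2y = 4.7 + 2*2.91 = 10.52 m.
Hydraulic radius R = A/P = 13.68 / 10.52 = 1.3001 m.

1.3001


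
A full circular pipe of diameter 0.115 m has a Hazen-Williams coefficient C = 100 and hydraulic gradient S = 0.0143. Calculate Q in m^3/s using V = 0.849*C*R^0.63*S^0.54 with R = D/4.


For a full circular pipe, R = D/4 = 0.115/4 = 0.0288 m.
V = 0.849 * 100 * 0.0288^0.63 * 0.0143^0.54
  = 0.849 * 100 * 0.106891 * 0.100898
  = 0.9157 m/s.
Pipe area A = pi*D^2/4 = pi*0.115^2/4 = 0.0104 m^2.
Q = A * V = 0.0104 * 0.9157 = 0.0095 m^3/s.

0.0095


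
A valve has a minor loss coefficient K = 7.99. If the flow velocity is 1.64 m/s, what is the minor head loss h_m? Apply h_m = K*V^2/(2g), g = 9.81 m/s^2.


Minor loss formula: h_m = K * V^2/(2g).
V^2 = 1.64^2 = 2.6896.
V^2/(2g) = 2.6896 / 19.62 = 0.1371 m.
h_m = 7.99 * 0.1371 = 1.0953 m.

1.0953


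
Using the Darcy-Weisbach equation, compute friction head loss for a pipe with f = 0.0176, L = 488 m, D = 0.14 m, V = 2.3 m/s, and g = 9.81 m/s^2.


Darcy-Weisbach equation: h_f = f * (L/D) * V^2/(2g).
f * L/D = 0.0176 * 488/0.14 = 61.3486.
V^2/(2g) = 2.3^2 / (2*9.81) = 5.29 / 19.62 = 0.2696 m.
h_f = 61.3486 * 0.2696 = 16.541 m.

16.541


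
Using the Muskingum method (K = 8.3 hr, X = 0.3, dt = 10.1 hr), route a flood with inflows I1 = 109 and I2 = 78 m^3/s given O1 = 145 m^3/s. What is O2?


Muskingum coefficients:
denom = 2*K*(1-X) + dt = 2*8.3*(1-0.3) + 10.1 = 21.72.
C0 = (dt - 2*K*X)/denom = (10.1 - 2*8.3*0.3)/21.72 = 0.2357.
C1 = (dt + 2*K*X)/denom = (10.1 + 2*8.3*0.3)/21.72 = 0.6943.
C2 = (2*K*(1-X) - dt)/denom = 0.07.
O2 = C0*I2 + C1*I1 + C2*O1
   = 0.2357*78 + 0.6943*109 + 0.07*145
   = 104.21 m^3/s.

104.21


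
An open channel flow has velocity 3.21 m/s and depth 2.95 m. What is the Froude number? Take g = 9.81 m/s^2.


The Froude number is defined as Fr = V / sqrt(g*y).
g*y = 9.81 * 2.95 = 28.9395.
sqrt(g*y) = sqrt(28.9395) = 5.3795.
Fr = 3.21 / 5.3795 = 0.5967.

0.5967


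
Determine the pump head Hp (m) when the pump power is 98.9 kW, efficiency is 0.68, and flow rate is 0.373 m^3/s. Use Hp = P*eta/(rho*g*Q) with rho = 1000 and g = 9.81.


Pump head formula: Hp = P * eta / (rho * g * Q).
Numerator: P * eta = 98.9 * 1000 * 0.68 = 67252.0 W.
Denominator: rho * g * Q = 1000 * 9.81 * 0.373 = 3659.13.
Hp = 67252.0 / 3659.13 = 18.38 m.

18.38


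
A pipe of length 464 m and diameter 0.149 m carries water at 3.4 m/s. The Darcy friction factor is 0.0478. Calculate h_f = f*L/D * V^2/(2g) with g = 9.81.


Darcy-Weisbach equation: h_f = f * (L/D) * V^2/(2g).
f * L/D = 0.0478 * 464/0.149 = 148.8537.
V^2/(2g) = 3.4^2 / (2*9.81) = 11.56 / 19.62 = 0.5892 m.
h_f = 148.8537 * 0.5892 = 87.704 m.

87.704


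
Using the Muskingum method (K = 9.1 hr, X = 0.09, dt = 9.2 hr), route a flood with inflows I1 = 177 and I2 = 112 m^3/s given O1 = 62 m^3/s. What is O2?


Muskingum coefficients:
denom = 2*K*(1-X) + dt = 2*9.1*(1-0.09) + 9.2 = 25.762.
C0 = (dt - 2*K*X)/denom = (9.2 - 2*9.1*0.09)/25.762 = 0.2935.
C1 = (dt + 2*K*X)/denom = (9.2 + 2*9.1*0.09)/25.762 = 0.4207.
C2 = (2*K*(1-X) - dt)/denom = 0.2858.
O2 = C0*I2 + C1*I1 + C2*O1
   = 0.2935*112 + 0.4207*177 + 0.2858*62
   = 125.06 m^3/s.

125.06


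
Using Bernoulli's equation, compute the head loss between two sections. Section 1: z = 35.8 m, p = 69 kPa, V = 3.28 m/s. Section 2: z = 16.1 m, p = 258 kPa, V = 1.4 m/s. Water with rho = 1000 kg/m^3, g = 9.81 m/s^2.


Total head at each section: H = z + p/(rho*g) + V^2/(2g).
H1 = 35.8 + 69*1000/(1000*9.81) + 3.28^2/(2*9.81)
   = 35.8 + 7.034 + 0.5483
   = 43.382 m.
H2 = 16.1 + 258*1000/(1000*9.81) + 1.4^2/(2*9.81)
   = 16.1 + 26.3 + 0.0999
   = 42.5 m.
h_L = H1 - H2 = 43.382 - 42.5 = 0.882 m.

0.882


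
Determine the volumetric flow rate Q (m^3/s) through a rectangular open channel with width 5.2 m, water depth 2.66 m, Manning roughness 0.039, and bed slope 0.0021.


For a rectangular channel, the cross-sectional area A = b * y = 5.2 * 2.66 = 13.83 m^2.
The wetted perimeter P = b + 2y = 5.2 + 2*2.66 = 10.52 m.
Hydraulic radius R = A/P = 13.83/10.52 = 1.3148 m.
Velocity V = (1/n)*R^(2/3)*S^(1/2) = (1/0.039)*1.3148^(2/3)*0.0021^(1/2) = 1.4102 m/s.
Discharge Q = A * V = 13.83 * 1.4102 = 19.506 m^3/s.

19.506


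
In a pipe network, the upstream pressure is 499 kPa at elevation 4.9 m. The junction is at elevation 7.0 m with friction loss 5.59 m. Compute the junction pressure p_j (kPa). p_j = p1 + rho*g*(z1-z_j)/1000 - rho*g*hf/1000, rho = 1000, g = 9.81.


Junction pressure: p_j = p1 + rho*g*(z1 - z_j)/1000 - rho*g*hf/1000.
Elevation term = 1000*9.81*(4.9 - 7.0)/1000 = -20.601 kPa.
Friction term = 1000*9.81*5.59/1000 = 54.838 kPa.
p_j = 499 + -20.601 - 54.838 = 423.56 kPa.

423.56


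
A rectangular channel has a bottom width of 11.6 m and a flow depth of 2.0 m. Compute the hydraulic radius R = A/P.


For a rectangular section:
Flow area A = b * y = 11.6 * 2.0 = 23.2 m^2.
Wetted perimeter P = b + 2y = 11.6 + 2*2.0 = 15.6 m.
Hydraulic radius R = A/P = 23.2 / 15.6 = 1.4872 m.

1.4872


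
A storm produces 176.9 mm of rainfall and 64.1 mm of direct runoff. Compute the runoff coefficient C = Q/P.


The runoff coefficient C = runoff depth / rainfall depth.
C = 64.1 / 176.9
  = 0.3624.

0.3624


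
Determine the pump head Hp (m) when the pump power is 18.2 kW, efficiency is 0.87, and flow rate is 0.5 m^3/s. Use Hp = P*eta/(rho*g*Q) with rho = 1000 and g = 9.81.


Pump head formula: Hp = P * eta / (rho * g * Q).
Numerator: P * eta = 18.2 * 1000 * 0.87 = 15834.0 W.
Denominator: rho * g * Q = 1000 * 9.81 * 0.5 = 4905.0.
Hp = 15834.0 / 4905.0 = 3.23 m.

3.23


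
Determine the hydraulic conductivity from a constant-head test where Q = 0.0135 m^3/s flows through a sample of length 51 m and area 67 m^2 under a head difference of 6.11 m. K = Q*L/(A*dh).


From K = Q*L / (A*dh):
Numerator: Q*L = 0.0135 * 51 = 0.6885.
Denominator: A*dh = 67 * 6.11 = 409.37.
K = 0.6885 / 409.37 = 0.001682 m/s.

0.001682


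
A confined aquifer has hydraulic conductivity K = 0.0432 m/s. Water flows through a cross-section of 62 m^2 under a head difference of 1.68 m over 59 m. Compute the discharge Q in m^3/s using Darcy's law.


Darcy's law: Q = K * A * i, where i = dh/L.
Hydraulic gradient i = 1.68 / 59 = 0.028475.
Q = 0.0432 * 62 * 0.028475
  = 0.0763 m^3/s.

0.0763


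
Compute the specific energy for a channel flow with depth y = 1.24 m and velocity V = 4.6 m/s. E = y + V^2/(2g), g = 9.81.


Specific energy E = y + V^2/(2g).
Velocity head = V^2/(2g) = 4.6^2 / (2*9.81) = 21.16 / 19.62 = 1.0785 m.
E = 1.24 + 1.0785 = 2.3185 m.

2.3185


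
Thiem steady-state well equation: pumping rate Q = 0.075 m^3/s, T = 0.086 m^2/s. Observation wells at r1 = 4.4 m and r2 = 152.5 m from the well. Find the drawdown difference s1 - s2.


Thiem equation: s1 - s2 = Q/(2*pi*T) * ln(r2/r1).
ln(r2/r1) = ln(152.5/4.4) = 3.5456.
Q/(2*pi*T) = 0.075 / (2*pi*0.086) = 0.075 / 0.5404 = 0.1388.
s1 - s2 = 0.1388 * 3.5456 = 0.4921 m.

0.4921


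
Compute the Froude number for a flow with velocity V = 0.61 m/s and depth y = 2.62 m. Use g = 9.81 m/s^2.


The Froude number is defined as Fr = V / sqrt(g*y).
g*y = 9.81 * 2.62 = 25.7022.
sqrt(g*y) = sqrt(25.7022) = 5.0697.
Fr = 0.61 / 5.0697 = 0.1203.

0.1203


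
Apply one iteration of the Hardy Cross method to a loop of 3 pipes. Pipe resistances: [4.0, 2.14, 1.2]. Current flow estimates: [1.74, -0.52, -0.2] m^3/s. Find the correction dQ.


Numerator terms (r*Q*|Q|): 4.0*1.74*|1.74| = 12.1104; 2.14*-0.52*|-0.52| = -0.5787; 1.2*-0.2*|-0.2| = -0.048.
Sum of numerator = 11.4837.
Denominator terms (r*|Q|): 4.0*|1.74| = 6.96; 2.14*|-0.52| = 1.1128; 1.2*|-0.2| = 0.24.
2 * sum of denominator = 2 * 8.3128 = 16.6256.
dQ = -11.4837 / 16.6256 = -0.6907 m^3/s.

-0.6907


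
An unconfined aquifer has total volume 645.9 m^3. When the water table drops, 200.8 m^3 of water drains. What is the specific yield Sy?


Specific yield Sy = Volume drained / Total volume.
Sy = 200.8 / 645.9
   = 0.3109.

0.3109


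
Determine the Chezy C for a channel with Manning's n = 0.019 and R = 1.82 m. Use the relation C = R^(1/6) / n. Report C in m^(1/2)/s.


The Chezy coefficient relates to Manning's n through C = R^(1/6) / n.
R^(1/6) = 1.82^(1/6) = 1.104957.
C = 1.104957 / 0.019 = 58.16 m^(1/2)/s.

58.16


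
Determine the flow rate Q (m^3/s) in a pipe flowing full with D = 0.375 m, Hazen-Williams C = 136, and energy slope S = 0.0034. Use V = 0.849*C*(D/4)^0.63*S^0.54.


For a full circular pipe, R = D/4 = 0.375/4 = 0.0938 m.
V = 0.849 * 136 * 0.0938^0.63 * 0.0034^0.54
  = 0.849 * 136 * 0.225083 * 0.046451
  = 1.2072 m/s.
Pipe area A = pi*D^2/4 = pi*0.375^2/4 = 0.1104 m^2.
Q = A * V = 0.1104 * 1.2072 = 0.1333 m^3/s.

0.1333


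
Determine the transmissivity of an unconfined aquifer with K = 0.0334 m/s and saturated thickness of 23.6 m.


Transmissivity is defined as T = K * h.
T = 0.0334 * 23.6
  = 0.7882 m^2/s.

0.7882


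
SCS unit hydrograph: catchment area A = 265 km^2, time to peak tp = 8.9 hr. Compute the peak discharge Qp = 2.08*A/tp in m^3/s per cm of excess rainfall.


SCS formula: Qp = 2.08 * A / tp.
Qp = 2.08 * 265 / 8.9
   = 551.2 / 8.9
   = 61.93 m^3/s per cm.

61.93


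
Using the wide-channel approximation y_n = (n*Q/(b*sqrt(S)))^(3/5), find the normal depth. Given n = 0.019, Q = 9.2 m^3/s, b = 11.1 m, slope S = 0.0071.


We use the wide-channel approximation y_n = (n*Q/(b*sqrt(S)))^(3/5).
sqrt(S) = sqrt(0.0071) = 0.084261.
Numerator: n*Q = 0.019 * 9.2 = 0.1748.
Denominator: b*sqrt(S) = 11.1 * 0.084261 = 0.935297.
arg = 0.1869.
y_n = 0.1869^(3/5) = 0.3656 m.

0.3656


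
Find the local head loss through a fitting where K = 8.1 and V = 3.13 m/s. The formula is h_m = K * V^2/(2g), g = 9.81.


Minor loss formula: h_m = K * V^2/(2g).
V^2 = 3.13^2 = 9.7969.
V^2/(2g) = 9.7969 / 19.62 = 0.4993 m.
h_m = 8.1 * 0.4993 = 4.0446 m.

4.0446


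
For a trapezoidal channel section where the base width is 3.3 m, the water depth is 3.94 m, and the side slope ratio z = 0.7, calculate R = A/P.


For a trapezoidal section with side slope z:
A = (b + z*y)*y = (3.3 + 0.7*3.94)*3.94 = 23.869 m^2.
P = b + 2*y*sqrt(1 + z^2) = 3.3 + 2*3.94*sqrt(1 + 0.7^2) = 12.919 m.
R = A/P = 23.869 / 12.919 = 1.8476 m.

1.8476


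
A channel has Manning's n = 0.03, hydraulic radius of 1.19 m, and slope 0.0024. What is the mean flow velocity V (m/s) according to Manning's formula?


Manning's equation gives V = (1/n) * R^(2/3) * S^(1/2).
First, compute R^(2/3) = 1.19^(2/3) = 1.123.
Next, S^(1/2) = 0.0024^(1/2) = 0.04899.
Then 1/n = 1/0.03 = 33.33.
V = 33.33 * 1.123 * 0.04899 = 1.8338 m/s.

1.8338


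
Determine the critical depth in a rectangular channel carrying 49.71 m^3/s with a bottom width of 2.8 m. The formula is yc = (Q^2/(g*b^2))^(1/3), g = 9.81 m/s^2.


Using yc = (Q^2 / (g * b^2))^(1/3):
Q^2 = 49.71^2 = 2471.08.
g * b^2 = 9.81 * 2.8^2 = 9.81 * 7.84 = 76.91.
Q^2 / (g*b^2) = 2471.08 / 76.91 = 32.1295.
yc = 32.1295^(1/3) = 3.1791 m.

3.1791


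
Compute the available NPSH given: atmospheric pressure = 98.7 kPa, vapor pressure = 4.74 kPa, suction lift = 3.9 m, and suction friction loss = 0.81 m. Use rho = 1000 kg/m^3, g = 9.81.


NPSHa = p_atm/(rho*g) - z_s - hf_s - p_vap/(rho*g).
p_atm/(rho*g) = 98.7*1000 / (1000*9.81) = 10.061 m.
p_vap/(rho*g) = 4.74*1000 / (1000*9.81) = 0.483 m.
NPSHa = 10.061 - 3.9 - 0.81 - 0.483
      = 4.87 m.

4.87


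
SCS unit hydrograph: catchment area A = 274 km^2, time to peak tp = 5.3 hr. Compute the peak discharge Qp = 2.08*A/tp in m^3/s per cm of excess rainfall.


SCS formula: Qp = 2.08 * A / tp.
Qp = 2.08 * 274 / 5.3
   = 569.92 / 5.3
   = 107.53 m^3/s per cm.

107.53


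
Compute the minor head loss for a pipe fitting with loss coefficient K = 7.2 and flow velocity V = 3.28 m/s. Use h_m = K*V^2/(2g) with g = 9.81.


Minor loss formula: h_m = K * V^2/(2g).
V^2 = 3.28^2 = 10.7584.
V^2/(2g) = 10.7584 / 19.62 = 0.5483 m.
h_m = 7.2 * 0.5483 = 3.948 m.

3.948


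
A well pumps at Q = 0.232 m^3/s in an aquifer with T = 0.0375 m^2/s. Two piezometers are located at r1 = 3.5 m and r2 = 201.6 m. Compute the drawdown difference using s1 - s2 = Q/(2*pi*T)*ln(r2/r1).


Thiem equation: s1 - s2 = Q/(2*pi*T) * ln(r2/r1).
ln(r2/r1) = ln(201.6/3.5) = 4.0535.
Q/(2*pi*T) = 0.232 / (2*pi*0.0375) = 0.232 / 0.2356 = 0.9846.
s1 - s2 = 0.9846 * 4.0535 = 3.9913 m.

3.9913


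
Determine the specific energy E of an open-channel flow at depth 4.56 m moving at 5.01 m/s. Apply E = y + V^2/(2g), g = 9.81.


Specific energy E = y + V^2/(2g).
Velocity head = V^2/(2g) = 5.01^2 / (2*9.81) = 25.1001 / 19.62 = 1.2793 m.
E = 4.56 + 1.2793 = 5.8393 m.

5.8393


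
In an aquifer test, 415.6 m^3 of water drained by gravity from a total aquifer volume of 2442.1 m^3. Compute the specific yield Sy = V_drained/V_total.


Specific yield Sy = Volume drained / Total volume.
Sy = 415.6 / 2442.1
   = 0.1702.

0.1702
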